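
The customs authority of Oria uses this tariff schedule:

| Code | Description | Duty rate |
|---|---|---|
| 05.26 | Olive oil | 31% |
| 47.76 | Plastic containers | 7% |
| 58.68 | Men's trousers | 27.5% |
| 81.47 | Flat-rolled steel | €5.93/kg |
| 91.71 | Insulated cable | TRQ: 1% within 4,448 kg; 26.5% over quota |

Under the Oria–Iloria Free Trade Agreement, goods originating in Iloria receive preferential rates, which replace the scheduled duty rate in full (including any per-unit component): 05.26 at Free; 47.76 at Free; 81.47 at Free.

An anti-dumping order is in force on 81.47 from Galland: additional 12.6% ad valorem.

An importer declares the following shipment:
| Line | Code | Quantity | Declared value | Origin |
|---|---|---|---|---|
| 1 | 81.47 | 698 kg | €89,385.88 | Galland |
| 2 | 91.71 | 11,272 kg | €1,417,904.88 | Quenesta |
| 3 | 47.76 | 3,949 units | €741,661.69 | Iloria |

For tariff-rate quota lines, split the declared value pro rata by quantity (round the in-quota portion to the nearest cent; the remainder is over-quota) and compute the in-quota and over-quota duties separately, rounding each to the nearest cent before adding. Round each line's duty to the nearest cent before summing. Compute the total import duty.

Line 1 (81.47, Galland, 698 kg, €89,385.88):
Base rate for 81.47 is €5.93/kg.
81.47 has an FTA preferential rate, but origin Galland is not Iloria; base rate stands.
Additional duty on 81.47 from Galland: +12.6% ad valorem. Applied ad valorem rate = 12.6%.
Duty = €89,385.88 × 12.6% + 698 × €5.93 = €15,401.76.
Line 2 (91.71, Quenesta, 11,272 kg, €1,417,904.88):
Code 91.71 is under a tariff-rate quota (threshold 4,448 kg). In-quota: 4,448 kg at 1%; over-quota: 6,824 kg at 26.5%.
Pro-rata value split: in-quota = €1,417,904.88 × 4,448/11,272 = €559,513.92; over-quota = €1,417,904.88 − €559,513.92 = €858,390.96.
In-quota duty = €559,513.92 × 1% = €5,595.14. Over-quota duty = €858,390.96 × 26.5% = €227,473.60.
Line duty = €5,595.14 + €227,473.60 = €233,068.74.
Line 3 (47.76, Iloria, 3,949 units, €741,661.69):
Base rate for 47.76 is 7%.
Origin Iloria qualifies under the Oria–Iloria agreement and 47.76 is covered: preferential rate Free applies instead.
Duty = €741,661.69 × 0% = €0.00.
Total = €15,401.76 + €233,068.74 + €0.00 = €248,470.50.

€248,470.50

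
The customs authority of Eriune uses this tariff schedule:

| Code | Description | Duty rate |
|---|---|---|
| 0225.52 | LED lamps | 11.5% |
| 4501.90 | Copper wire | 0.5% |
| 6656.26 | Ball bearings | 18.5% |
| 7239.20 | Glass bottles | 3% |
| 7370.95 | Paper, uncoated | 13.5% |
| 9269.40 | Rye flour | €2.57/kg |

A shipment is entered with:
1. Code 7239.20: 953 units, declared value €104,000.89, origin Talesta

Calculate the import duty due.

€3,120.03

Line 1 (7239.20, Talesta, 953 units, €104,000.89):
Base rate for 7239.20 is 3%.
Duty = €104,000.89 × 3% = €3,120.03.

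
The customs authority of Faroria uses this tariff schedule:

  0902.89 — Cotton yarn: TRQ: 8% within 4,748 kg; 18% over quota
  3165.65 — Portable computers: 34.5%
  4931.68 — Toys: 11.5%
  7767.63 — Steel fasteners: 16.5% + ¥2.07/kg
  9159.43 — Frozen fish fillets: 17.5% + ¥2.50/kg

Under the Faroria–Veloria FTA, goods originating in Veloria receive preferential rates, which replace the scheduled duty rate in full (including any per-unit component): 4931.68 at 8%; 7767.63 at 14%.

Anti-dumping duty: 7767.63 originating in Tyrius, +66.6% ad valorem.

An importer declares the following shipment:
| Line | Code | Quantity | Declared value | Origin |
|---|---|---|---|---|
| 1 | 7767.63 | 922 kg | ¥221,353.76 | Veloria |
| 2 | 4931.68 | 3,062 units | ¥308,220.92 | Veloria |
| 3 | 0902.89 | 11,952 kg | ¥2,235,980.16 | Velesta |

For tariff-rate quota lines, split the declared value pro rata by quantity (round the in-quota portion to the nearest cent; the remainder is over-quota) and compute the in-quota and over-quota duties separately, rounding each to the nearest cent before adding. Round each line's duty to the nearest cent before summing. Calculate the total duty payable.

¥369,298.05

Line 1 (7767.63, Veloria, 922 kg, ¥221,353.76):
Base rate for 7767.63 is 16.5% + ¥2.07/kg.
Origin Veloria qualifies under the Faroria–Veloria agreement and 7767.63 is covered: preferential rate 14% applies instead.
The additional-duty order on 7767.63 targets Tyrius, not Veloria; it does not apply.
Duty = ¥221,353.76 × 14% = ¥30,989.53.
Line 2 (4931.68, Veloria, 3,062 units, ¥308,220.92):
Base rate for 4931.68 is 11.5%.
Origin Veloria qualifies under the Faroria–Veloria agreement and 4931.68 is covered: preferential rate 8% applies instead.
Duty = ¥308,220.92 × 8% = ¥24,657.67.
Line 3 (0902.89, Velesta, 11,952 kg, ¥2,235,980.16):
Code 0902.89 is under a tariff-rate quota (threshold 4,748 kg). In-quota: 4,748 kg at 8%; over-quota: 7,204 kg at 18%.
Pro-rata value split: in-quota = ¥2,235,980.16 × 4,748/11,952 = ¥888,255.84; over-quota = ¥2,235,980.16 − ¥888,255.84 = ¥1,347,724.32.
In-quota duty = ¥888,255.84 × 8% = ¥71,060.47. Over-quota duty = ¥1,347,724.32 × 18% = ¥242,590.38.
Line duty = ¥71,060.47 + ¥242,590.38 = ¥313,650.85.
Total = ¥30,989.53 + ¥24,657.67 + ¥313,650.85 = ¥369,298.05.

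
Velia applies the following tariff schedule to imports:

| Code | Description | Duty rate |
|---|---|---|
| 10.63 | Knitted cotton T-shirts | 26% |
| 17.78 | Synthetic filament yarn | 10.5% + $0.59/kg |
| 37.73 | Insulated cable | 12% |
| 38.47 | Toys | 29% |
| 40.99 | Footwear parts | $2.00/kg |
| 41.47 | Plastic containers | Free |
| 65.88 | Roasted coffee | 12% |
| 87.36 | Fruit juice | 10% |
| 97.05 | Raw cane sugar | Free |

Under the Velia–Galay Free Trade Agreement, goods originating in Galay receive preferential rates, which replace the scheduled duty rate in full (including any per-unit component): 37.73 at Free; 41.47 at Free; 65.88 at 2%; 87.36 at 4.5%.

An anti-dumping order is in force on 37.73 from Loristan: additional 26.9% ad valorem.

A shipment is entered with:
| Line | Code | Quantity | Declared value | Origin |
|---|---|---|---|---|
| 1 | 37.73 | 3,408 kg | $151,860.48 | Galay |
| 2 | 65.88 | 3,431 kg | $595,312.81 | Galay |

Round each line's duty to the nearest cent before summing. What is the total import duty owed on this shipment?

$11,906.26

Line 1 (37.73, Galay, 3,408 kg, $151,860.48):
Base rate for 37.73 is 12%.
Origin Galay qualifies under the Velia–Galay agreement and 37.73 is covered: preferential rate Free applies instead.
The additional-duty order on 37.73 targets Loristan, not Galay; it does not apply.
Duty = $151,860.48 × 0% = $0.00.
Line 2 (65.88, Galay, 3,431 kg, $595,312.81):
Base rate for 65.88 is 12%.
Origin Galay qualifies under the Velia–Galay agreement and 65.88 is covered: preferential rate 2% applies instead.
Duty = $595,312.81 × 2% = $11,906.26.
Total = $0.00 + $11,906.26 = $11,906.26.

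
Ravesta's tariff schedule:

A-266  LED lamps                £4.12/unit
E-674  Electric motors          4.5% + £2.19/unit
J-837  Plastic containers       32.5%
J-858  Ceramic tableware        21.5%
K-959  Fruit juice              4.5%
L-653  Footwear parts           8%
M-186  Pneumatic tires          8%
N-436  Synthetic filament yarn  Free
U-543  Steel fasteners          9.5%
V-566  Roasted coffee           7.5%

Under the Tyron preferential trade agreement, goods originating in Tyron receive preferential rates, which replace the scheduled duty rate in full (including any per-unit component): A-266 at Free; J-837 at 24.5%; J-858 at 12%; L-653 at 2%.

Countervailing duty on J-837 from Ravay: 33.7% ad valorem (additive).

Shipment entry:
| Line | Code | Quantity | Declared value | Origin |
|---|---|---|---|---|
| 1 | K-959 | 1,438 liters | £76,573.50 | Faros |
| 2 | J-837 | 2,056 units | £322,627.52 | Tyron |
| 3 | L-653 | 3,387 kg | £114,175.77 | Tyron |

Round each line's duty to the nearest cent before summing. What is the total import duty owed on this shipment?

Line 1 (K-959, Faros, 1,438 liters, £76,573.50):
Base rate for K-959 is 4.5%.
Duty = £76,573.50 × 4.5% = £3,445.81.
Line 2 (J-837, Tyron, 2,056 units, £322,627.52):
Base rate for J-837 is 32.5%.
Origin Tyron qualifies under the Ravesta–Tyron agreement and J-837 is covered: preferential rate 24.5% applies instead.
The additional-duty order on J-837 targets Ravay, not Tyron; it does not apply.
Duty = £322,627.52 × 24.5% = £79,043.74.
Line 3 (L-653, Tyron, 3,387 kg, £114,175.77):
Base rate for L-653 is 8%.
Origin Tyron qualifies under the Ravesta–Tyron agreement and L-653 is covered: preferential rate 2% applies instead.
Duty = £114,175.77 × 2% = £2,283.52.
Total = £3,445.81 + £79,043.74 + £2,283.52 = £84,773.07.

£84,773.07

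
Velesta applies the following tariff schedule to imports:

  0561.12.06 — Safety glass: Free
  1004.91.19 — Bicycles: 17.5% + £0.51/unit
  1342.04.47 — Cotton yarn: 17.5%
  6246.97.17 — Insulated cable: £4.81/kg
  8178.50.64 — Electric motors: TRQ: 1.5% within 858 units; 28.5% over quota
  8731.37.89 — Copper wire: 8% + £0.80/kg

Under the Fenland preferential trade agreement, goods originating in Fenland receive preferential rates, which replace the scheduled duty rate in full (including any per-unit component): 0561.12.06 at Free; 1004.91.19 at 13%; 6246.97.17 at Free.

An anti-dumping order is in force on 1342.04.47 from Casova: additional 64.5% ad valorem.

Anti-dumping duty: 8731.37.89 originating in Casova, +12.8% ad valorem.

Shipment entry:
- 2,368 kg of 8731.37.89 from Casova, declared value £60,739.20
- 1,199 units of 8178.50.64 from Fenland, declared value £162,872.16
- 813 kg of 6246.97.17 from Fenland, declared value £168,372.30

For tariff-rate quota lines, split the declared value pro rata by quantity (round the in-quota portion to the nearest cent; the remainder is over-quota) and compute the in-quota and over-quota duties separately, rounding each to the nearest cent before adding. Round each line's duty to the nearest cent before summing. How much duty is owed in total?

Line 1 (8731.37.89, Casova, 2,368 kg, £60,739.20):
Base rate for 8731.37.89 is 8% + £0.80/kg.
Additional duty on 8731.37.89 from Casova: +12.8%. Applied ad valorem rate: 8% + 12.8% = 20.8%.
Duty = £60,739.20 × 20.8% + 2,368 × £0.80 = £14,528.15.
Line 2 (8178.50.64, Fenland, 1,199 units, £162,872.16):
Code 8178.50.64 is under a tariff-rate quota (threshold 858 units). In-quota: 858 units at 1.5%; over-quota: 341 units at 28.5%.
Pro-rata value split: in-quota = £162,872.16 × 858/1,199 = £116,550.72; over-quota = £162,872.16 − £116,550.72 = £46,321.44.
In-quota duty = £116,550.72 × 1.5% = £1,748.26. Over-quota duty = £46,321.44 × 28.5% = £13,201.61.
Line duty = £1,748.26 + £13,201.61 = £14,949.87.
Line 3 (6246.97.17, Fenland, 813 kg, £168,372.30):
Base rate for 6246.97.17 is £4.81/kg.
Origin Fenland qualifies under the Velesta–Fenland agreement and 6246.97.17 is covered: preferential rate Free applies instead.
Duty = £168,372.30 × 0% = £0.00.
Total = £14,528.15 + £14,949.87 + £0.00 = £29,478.02.

£29,478.02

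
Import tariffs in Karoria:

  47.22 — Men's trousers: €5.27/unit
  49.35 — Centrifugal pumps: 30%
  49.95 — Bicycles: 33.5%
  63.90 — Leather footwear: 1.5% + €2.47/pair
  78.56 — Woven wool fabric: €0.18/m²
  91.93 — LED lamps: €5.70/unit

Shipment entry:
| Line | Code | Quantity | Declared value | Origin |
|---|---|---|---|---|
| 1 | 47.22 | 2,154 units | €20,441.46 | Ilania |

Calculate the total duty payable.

€11,351.58

Line 1 (47.22, Ilania, 2,154 units, €20,441.46):
Base rate for 47.22 is €5.27/unit.
Duty = 2,154 × €5.27 = €11,351.58.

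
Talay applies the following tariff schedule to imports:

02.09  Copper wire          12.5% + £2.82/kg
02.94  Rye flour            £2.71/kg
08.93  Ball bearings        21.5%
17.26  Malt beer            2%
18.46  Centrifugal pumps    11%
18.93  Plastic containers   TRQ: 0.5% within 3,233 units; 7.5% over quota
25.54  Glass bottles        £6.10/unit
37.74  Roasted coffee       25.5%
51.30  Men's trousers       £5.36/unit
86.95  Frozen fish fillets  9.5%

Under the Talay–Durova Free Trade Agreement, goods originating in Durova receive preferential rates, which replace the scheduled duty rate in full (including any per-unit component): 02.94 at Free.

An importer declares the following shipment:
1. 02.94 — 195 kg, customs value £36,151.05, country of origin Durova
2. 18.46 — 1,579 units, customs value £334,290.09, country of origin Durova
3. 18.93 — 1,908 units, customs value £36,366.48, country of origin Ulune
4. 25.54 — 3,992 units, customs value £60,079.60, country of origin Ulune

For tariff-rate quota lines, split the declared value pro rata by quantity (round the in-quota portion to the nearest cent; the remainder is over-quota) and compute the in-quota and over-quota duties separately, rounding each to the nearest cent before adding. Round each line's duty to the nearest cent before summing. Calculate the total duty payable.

£61,304.94

Line 1 (02.94, Durova, 195 kg, £36,151.05):
Base rate for 02.94 is £2.71/kg.
Origin Durova qualifies under the Talay–Durova agreement and 02.94 is covered: preferential rate Free applies instead.
Duty = £36,151.05 × 0% = £0.00.
Line 2 (18.46, Durova, 1,579 units, £334,290.09):
Base rate for 18.46 is 11%.
Origin Durova is the FTA partner but 18.46 is not on the preference list; base rate stands.
Duty = £334,290.09 × 11% = £36,771.91.
Line 3 (18.93, Ulune, 1,908 units, £36,366.48):
Code 18.93 is under a tariff-rate quota (threshold 3,233 units). Quantity 1,908 units is within the quota, so the in-quota rate 0.5% applies to the full value.
Duty = £36,366.48 × 0.5% = £181.83.
Line 4 (25.54, Ulune, 3,992 units, £60,079.60):
Base rate for 25.54 is £6.10/unit.
Duty = 3,992 × £6.10 = £24,351.20.
Total = £0.00 + £36,771.91 + £181.83 + £24,351.20 = £61,304.94.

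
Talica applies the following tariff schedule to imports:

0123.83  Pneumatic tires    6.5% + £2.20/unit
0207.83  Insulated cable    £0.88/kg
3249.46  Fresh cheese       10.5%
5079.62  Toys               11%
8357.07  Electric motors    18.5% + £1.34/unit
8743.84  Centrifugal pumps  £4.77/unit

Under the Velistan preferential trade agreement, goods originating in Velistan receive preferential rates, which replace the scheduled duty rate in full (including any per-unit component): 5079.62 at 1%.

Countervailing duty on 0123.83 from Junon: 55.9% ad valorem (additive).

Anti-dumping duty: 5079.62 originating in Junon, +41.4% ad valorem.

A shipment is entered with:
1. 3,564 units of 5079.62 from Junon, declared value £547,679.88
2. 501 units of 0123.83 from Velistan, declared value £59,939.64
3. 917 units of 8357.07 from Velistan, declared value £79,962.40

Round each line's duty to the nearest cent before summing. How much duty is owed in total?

Line 1 (5079.62, Junon, 3,564 units, £547,679.88):
Base rate for 5079.62 is 11%.
5079.62 has an FTA preferential rate, but origin Junon is not Velistan; base rate stands.
Additional duty on 5079.62 from Junon: +41.4%. Applied ad valorem rate: 11% + 41.4% = 52.4%.
Duty = £547,679.88 × 52.4% = £286,984.26.
Line 2 (0123.83, Velistan, 501 units, £59,939.64):
Base rate for 0123.83 is 6.5% + £2.20/unit.
Origin Velistan is the FTA partner but 0123.83 is not on the preference list; base rate stands.
The additional-duty order on 0123.83 targets Junon, not Velistan; it does not apply.
Duty = £59,939.64 × 6.5% + 501 × £2.20 = £4,998.28.
Line 3 (8357.07, Velistan, 917 units, £79,962.40):
Base rate for 8357.07 is 18.5% + £1.34/unit.
Origin Velistan is the FTA partner but 8357.07 is not on the preference list; base rate stands.
Duty = £79,962.40 × 18.5% + 917 × £1.34 = £16,021.82.
Total = £286,984.26 + £4,998.28 + £16,021.82 = £308,004.36.

£308,004.36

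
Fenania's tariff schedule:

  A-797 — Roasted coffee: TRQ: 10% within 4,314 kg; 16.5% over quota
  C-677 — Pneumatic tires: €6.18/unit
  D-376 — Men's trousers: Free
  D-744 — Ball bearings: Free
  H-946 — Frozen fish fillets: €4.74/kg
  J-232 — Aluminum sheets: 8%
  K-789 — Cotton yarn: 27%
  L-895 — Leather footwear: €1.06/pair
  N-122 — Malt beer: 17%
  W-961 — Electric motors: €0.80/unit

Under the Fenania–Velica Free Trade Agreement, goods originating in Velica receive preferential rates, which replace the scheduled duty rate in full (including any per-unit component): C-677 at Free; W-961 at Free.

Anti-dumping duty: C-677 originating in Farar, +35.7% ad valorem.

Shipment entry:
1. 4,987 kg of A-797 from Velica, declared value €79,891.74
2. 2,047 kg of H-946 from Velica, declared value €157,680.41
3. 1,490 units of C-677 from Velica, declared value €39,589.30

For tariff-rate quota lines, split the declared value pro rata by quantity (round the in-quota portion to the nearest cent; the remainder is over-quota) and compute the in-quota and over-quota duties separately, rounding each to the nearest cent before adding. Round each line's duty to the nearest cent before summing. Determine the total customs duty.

Line 1 (A-797, Velica, 4,987 kg, €79,891.74):
Code A-797 is under a tariff-rate quota (threshold 4,314 kg). In-quota: 4,314 kg at 10%; over-quota: 673 kg at 16.5%.
Pro-rata value split: in-quota = €79,891.74 × 4,314/4,987 = €69,110.28; over-quota = €79,891.74 − €69,110.28 = €10,781.46.
In-quota duty = €69,110.28 × 10% = €6,911.03. Over-quota duty = €10,781.46 × 16.5% = €1,778.94.
Line duty = €6,911.03 + €1,778.94 = €8,689.97.
Line 2 (H-946, Velica, 2,047 kg, €157,680.41):
Base rate for H-946 is €4.74/kg.
Origin Velica is the FTA partner but H-946 is not on the preference list; base rate stands.
Duty = 2,047 × €4.74 = €9,702.78.
Line 3 (C-677, Velica, 1,490 units, €39,589.30):
Base rate for C-677 is €6.18/unit.
Origin Velica qualifies under the Fenania–Velica agreement and C-677 is covered: preferential rate Free applies instead.
The additional-duty order on C-677 targets Farar, not Velica; it does not apply.
Duty = €39,589.30 × 0% = €0.00.
Total = €8,689.97 + €9,702.78 + €0.00 = €18,392.75.

€18,392.75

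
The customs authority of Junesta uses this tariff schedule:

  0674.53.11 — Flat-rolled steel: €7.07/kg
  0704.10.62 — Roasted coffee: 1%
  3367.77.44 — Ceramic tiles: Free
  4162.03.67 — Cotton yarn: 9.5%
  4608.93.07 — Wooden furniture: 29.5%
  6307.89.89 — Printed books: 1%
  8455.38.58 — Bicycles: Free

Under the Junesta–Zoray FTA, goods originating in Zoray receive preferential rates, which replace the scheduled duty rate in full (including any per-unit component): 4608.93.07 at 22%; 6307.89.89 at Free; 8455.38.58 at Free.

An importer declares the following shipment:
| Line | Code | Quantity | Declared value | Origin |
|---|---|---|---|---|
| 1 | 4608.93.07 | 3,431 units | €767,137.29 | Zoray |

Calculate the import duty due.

Line 1 (4608.93.07, Zoray, 3,431 units, €767,137.29):
Base rate for 4608.93.07 is 29.5%.
Origin Zoray qualifies under the Junesta–Zoray agreement and 4608.93.07 is covered: preferential rate 22% applies instead.
Duty = €767,137.29 × 22% = €168,770.20.

€168,770.20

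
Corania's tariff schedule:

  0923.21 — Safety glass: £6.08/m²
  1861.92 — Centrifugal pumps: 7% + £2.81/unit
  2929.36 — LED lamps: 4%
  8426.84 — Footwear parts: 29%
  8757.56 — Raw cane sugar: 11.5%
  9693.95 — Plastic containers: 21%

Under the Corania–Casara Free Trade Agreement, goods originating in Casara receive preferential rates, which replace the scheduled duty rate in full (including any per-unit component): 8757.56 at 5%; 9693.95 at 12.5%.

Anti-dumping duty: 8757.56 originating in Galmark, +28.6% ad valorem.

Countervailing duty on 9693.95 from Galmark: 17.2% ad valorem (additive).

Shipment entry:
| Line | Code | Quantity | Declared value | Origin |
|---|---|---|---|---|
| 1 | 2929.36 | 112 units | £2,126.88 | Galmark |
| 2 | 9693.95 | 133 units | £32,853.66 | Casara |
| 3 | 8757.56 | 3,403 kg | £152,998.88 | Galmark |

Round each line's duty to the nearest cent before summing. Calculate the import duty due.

Line 1 (2929.36, Galmark, 112 units, £2,126.88):
Base rate for 2929.36 is 4%.
Duty = £2,126.88 × 4% = £85.08.
Line 2 (9693.95, Casara, 133 units, £32,853.66):
Base rate for 9693.95 is 21%.
Origin Casara qualifies under the Corania–Casara agreement and 9693.95 is covered: preferential rate 12.5% applies instead.
The additional-duty order on 9693.95 targets Galmark, not Casara; it does not apply.
Duty = £32,853.66 × 12.5% = £4,106.71.
Line 3 (8757.56, Galmark, 3,403 kg, £152,998.88):
Base rate for 8757.56 is 11.5%.
8757.56 has an FTA preferential rate, but origin Galmark is not Casara; base rate stands.
Additional duty on 8757.56 from Galmark: +28.6%. Applied ad valorem rate: 11.5% + 28.6% = 40.1%.
Duty = £152,998.88 × 40.1% = £61,352.55.
Total = £85.08 + £4,106.71 + £61,352.55 = £65,544.34.

£65,544.34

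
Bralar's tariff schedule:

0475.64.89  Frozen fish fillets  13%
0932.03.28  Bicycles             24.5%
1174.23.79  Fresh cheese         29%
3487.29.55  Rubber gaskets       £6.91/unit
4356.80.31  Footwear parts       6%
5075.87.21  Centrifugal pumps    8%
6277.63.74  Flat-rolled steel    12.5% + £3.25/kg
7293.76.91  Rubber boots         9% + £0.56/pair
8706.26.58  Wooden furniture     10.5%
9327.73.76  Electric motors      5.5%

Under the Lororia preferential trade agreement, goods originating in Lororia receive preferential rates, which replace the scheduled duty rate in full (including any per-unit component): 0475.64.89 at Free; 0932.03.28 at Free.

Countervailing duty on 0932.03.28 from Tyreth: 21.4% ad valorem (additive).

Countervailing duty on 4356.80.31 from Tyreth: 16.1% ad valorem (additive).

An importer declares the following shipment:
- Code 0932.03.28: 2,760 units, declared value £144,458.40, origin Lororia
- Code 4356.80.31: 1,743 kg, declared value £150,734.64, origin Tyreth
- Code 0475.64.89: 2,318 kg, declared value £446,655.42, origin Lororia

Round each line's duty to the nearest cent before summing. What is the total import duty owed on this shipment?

£33,312.36

Line 1 (0932.03.28, Lororia, 2,760 units, £144,458.40):
Base rate for 0932.03.28 is 24.5%.
Origin Lororia qualifies under the Bralar–Lororia agreement and 0932.03.28 is covered: preferential rate Free applies instead.
The additional-duty order on 0932.03.28 targets Tyreth, not Lororia; it does not apply.
Duty = £144,458.40 × 0% = £0.00.
Line 2 (4356.80.31, Tyreth, 1,743 kg, £150,734.64):
Base rate for 4356.80.31 is 6%.
Additional duty on 4356.80.31 from Tyreth: +16.1%. Applied ad valorem rate: 6% + 16.1% = 22.1%.
Duty = £150,734.64 × 22.1% = £33,312.36.
Line 3 (0475.64.89, Lororia, 2,318 kg, £446,655.42):
Base rate for 0475.64.89 is 13%.
Origin Lororia qualifies under the Bralar–Lororia agreement and 0475.64.89 is covered: preferential rate Free applies instead.
Duty = £446,655.42 × 0% = £0.00.
Total = £0.00 + £33,312.36 + £0.00 = £33,312.36.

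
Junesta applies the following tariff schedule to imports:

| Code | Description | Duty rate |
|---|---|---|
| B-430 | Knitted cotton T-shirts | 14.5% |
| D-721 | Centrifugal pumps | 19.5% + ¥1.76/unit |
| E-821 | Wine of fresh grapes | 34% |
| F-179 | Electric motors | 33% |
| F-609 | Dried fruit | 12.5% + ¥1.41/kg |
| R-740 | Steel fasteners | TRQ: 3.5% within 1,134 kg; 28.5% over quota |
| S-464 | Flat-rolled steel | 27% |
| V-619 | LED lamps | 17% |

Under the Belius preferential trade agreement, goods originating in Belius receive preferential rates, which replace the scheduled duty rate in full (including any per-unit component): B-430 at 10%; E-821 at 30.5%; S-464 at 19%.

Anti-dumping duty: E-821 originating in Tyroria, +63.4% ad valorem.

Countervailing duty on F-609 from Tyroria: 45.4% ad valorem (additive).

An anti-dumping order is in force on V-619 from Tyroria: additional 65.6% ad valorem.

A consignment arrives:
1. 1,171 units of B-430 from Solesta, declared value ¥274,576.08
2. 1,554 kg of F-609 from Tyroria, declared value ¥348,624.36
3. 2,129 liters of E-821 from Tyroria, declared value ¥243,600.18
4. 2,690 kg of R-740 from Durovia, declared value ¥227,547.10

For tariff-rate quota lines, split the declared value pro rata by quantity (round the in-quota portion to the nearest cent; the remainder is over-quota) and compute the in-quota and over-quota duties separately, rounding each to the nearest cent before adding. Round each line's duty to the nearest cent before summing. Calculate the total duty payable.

Line 1 (B-430, Solesta, 1,171 units, ¥274,576.08):
Base rate for B-430 is 14.5%.
B-430 has an FTA preferential rate, but origin Solesta is not Belius; base rate stands.
Duty = ¥274,576.08 × 14.5% = ¥39,813.53.
Line 2 (F-609, Tyroria, 1,554 kg, ¥348,624.36):
Base rate for F-609 is 12.5% + ¥1.41/kg.
Additional duty on F-609 from Tyroria: +45.4%. Applied ad valorem rate: 12.5% + 45.4% = 57.9%.
Duty = ¥348,624.36 × 57.9% + 1,554 × ¥1.41 = ¥204,044.64.
Line 3 (E-821, Tyroria, 2,129 liters, ¥243,600.18):
Base rate for E-821 is 34%.
E-821 has an FTA preferential rate, but origin Tyroria is not Belius; base rate stands.
Additional duty on E-821 from Tyroria: +63.4%. Applied ad valorem rate: 34% + 63.4% = 97.4%.
Duty = ¥243,600.18 × 97.4% = ¥237,266.58.
Line 4 (R-740, Durovia, 2,690 kg, ¥227,547.10):
Code R-740 is under a tariff-rate quota (threshold 1,134 kg). In-quota: 1,134 kg at 3.5%; over-quota: 1,556 kg at 28.5%.
Pro-rata value split: in-quota = ¥227,547.10 × 1,134/2,690 = ¥95,925.06; over-quota = ¥227,547.10 − ¥95,925.06 = ¥131,622.04.
In-quota duty = ¥95,925.06 × 3.5% = ¥3,357.38. Over-quota duty = ¥131,622.04 × 28.5% = ¥37,512.28.
Line duty = ¥3,357.38 + ¥37,512.28 = ¥40,869.66.
Total = ¥39,813.53 + ¥204,044.64 + ¥237,266.58 + ¥40,869.66 = ¥521,994.41.

¥521,994.41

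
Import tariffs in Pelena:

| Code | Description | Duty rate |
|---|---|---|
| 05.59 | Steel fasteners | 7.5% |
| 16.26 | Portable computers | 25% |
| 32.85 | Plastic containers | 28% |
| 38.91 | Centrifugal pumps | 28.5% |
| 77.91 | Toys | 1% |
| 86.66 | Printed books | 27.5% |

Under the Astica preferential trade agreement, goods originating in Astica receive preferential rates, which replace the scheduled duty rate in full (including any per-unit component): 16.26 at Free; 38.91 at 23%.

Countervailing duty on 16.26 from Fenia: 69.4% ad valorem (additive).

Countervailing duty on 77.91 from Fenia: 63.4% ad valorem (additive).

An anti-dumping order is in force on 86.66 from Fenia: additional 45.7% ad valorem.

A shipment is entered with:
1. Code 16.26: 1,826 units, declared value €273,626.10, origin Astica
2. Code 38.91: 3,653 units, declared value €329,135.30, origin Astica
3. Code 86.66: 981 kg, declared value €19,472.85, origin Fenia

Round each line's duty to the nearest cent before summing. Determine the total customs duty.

€89,955.25

Line 1 (16.26, Astica, 1,826 units, €273,626.10):
Base rate for 16.26 is 25%.
Origin Astica qualifies under the Pelena–Astica agreement and 16.26 is covered: preferential rate Free applies instead.
The additional-duty order on 16.26 targets Fenia, not Astica; it does not apply.
Duty = €273,626.10 × 0% = €0.00.
Line 2 (38.91, Astica, 3,653 units, €329,135.30):
Base rate for 38.91 is 28.5%.
Origin Astica qualifies under the Pelena–Astica agreement and 38.91 is covered: preferential rate 23% applies instead.
Duty = €329,135.30 × 23% = €75,701.12.
Line 3 (86.66, Fenia, 981 kg, €19,472.85):
Base rate for 86.66 is 27.5%.
Additional duty on 86.66 from Fenia: +45.7%. Applied ad valorem rate: 27.5% + 45.7% = 73.2%.
Duty = €19,472.85 × 73.2% = €14,254.13.
Total = €0.00 + €75,701.12 + €14,254.13 = €89,955.25.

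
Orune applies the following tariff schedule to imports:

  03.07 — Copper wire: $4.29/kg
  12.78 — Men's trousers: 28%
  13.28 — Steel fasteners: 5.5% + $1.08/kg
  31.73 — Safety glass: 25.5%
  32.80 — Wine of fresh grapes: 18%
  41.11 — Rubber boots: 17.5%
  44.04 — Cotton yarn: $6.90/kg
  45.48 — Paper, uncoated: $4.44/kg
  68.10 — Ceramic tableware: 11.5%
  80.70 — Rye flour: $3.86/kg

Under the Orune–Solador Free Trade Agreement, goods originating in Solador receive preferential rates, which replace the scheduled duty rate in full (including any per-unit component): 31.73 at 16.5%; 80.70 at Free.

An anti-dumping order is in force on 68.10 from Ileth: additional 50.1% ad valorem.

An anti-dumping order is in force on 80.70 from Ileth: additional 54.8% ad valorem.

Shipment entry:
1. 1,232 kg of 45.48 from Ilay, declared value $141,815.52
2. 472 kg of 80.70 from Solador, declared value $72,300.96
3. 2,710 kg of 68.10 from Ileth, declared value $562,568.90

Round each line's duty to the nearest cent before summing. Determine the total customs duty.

$352,012.52

Line 1 (45.48, Ilay, 1,232 kg, $141,815.52):
Base rate for 45.48 is $4.44/kg.
Duty = 1,232 × $4.44 = $5,470.08.
Line 2 (80.70, Solador, 472 kg, $72,300.96):
Base rate for 80.70 is $3.86/kg.
Origin Solador qualifies under the Orune–Solador agreement and 80.70 is covered: preferential rate Free applies instead.
The additional-duty order on 80.70 targets Ileth, not Solador; it does not apply.
Duty = $72,300.96 × 0% = $0.00.
Line 3 (68.10, Ileth, 2,710 kg, $562,568.90):
Base rate for 68.10 is 11.5%.
Additional duty on 68.10 from Ileth: +50.1%. Applied ad valorem rate: 11.5% + 50.1% = 61.6%.
Duty = $562,568.90 × 61.6% = $346,542.44.
Total = $5,470.08 + $0.00 + $346,542.44 = $352,012.52.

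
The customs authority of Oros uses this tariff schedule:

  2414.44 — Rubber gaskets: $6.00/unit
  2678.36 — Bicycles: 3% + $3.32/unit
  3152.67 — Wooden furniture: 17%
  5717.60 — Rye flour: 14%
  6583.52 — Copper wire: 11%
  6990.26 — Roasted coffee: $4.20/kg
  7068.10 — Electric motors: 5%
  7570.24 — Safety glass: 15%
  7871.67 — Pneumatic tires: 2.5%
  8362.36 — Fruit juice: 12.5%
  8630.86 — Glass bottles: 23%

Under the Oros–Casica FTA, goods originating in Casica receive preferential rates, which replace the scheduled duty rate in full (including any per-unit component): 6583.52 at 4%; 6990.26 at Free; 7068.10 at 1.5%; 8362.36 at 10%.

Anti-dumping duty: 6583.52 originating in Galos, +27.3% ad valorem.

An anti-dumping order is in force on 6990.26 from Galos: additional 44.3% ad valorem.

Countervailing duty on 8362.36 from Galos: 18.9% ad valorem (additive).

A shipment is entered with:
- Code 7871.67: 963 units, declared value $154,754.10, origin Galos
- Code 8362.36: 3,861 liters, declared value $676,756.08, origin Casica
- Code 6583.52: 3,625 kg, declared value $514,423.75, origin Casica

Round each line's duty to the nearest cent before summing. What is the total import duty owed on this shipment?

Line 1 (7871.67, Galos, 963 units, $154,754.10):
Base rate for 7871.67 is 2.5%.
Duty = $154,754.10 × 2.5% = $3,868.85.
Line 2 (8362.36, Casica, 3,861 liters, $676,756.08):
Base rate for 8362.36 is 12.5%.
Origin Casica qualifies under the Oros–Casica agreement and 8362.36 is covered: preferential rate 10% applies instead.
The additional-duty order on 8362.36 targets Galos, not Casica; it does not apply.
Duty = $676,756.08 × 10% = $67,675.61.
Line 3 (6583.52, Casica, 3,625 kg, $514,423.75):
Base rate for 6583.52 is 11%.
Origin Casica qualifies under the Oros–Casica agreement and 6583.52 is covered: preferential rate 4% applies instead.
The additional-duty order on 6583.52 targets Galos, not Casica; it does not apply.
Duty = $514,423.75 × 4% = $20,576.95.
Total = $3,868.85 + $67,675.61 + $20,576.95 = $92,121.41.

$92,121.41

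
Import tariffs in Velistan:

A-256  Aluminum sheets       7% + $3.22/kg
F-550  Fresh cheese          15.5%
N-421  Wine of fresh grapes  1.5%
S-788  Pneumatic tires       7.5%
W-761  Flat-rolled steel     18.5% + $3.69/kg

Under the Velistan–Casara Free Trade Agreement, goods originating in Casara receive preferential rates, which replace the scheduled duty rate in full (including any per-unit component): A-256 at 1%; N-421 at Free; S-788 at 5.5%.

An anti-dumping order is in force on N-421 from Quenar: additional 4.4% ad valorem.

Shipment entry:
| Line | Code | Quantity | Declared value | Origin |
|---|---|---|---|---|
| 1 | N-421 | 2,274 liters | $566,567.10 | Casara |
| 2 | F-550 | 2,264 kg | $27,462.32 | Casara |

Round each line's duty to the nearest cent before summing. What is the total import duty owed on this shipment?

$4,256.66

Line 1 (N-421, Casara, 2,274 liters, $566,567.10):
Base rate for N-421 is 1.5%.
Origin Casara qualifies under the Velistan–Casara agreement and N-421 is covered: preferential rate Free applies instead.
The additional-duty order on N-421 targets Quenar, not Casara; it does not apply.
Duty = $566,567.10 × 0% = $0.00.
Line 2 (F-550, Casara, 2,264 kg, $27,462.32):
Base rate for F-550 is 15.5%.
Origin Casara is the FTA partner but F-550 is not on the preference list; base rate stands.
Duty = $27,462.32 × 15.5% = $4,256.66.
Total = $0.00 + $4,256.66 = $4,256.66.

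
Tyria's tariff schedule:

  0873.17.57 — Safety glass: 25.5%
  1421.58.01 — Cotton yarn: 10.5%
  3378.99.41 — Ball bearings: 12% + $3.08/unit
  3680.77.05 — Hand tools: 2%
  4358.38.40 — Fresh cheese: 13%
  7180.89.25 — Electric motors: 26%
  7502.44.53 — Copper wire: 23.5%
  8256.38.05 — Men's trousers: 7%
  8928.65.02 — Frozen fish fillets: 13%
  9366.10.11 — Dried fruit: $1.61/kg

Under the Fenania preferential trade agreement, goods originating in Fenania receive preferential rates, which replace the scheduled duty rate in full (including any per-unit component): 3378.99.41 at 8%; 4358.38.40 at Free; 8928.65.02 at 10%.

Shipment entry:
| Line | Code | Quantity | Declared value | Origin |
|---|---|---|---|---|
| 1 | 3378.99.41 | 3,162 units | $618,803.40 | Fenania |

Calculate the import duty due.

$49,504.27

Line 1 (3378.99.41, Fenania, 3,162 units, $618,803.40):
Base rate for 3378.99.41 is 12% + $3.08/unit.
Origin Fenania qualifies under the Tyria–Fenania agreement and 3378.99.41 is covered: preferential rate 8% applies instead.
Duty = $618,803.40 × 8% = $49,504.27.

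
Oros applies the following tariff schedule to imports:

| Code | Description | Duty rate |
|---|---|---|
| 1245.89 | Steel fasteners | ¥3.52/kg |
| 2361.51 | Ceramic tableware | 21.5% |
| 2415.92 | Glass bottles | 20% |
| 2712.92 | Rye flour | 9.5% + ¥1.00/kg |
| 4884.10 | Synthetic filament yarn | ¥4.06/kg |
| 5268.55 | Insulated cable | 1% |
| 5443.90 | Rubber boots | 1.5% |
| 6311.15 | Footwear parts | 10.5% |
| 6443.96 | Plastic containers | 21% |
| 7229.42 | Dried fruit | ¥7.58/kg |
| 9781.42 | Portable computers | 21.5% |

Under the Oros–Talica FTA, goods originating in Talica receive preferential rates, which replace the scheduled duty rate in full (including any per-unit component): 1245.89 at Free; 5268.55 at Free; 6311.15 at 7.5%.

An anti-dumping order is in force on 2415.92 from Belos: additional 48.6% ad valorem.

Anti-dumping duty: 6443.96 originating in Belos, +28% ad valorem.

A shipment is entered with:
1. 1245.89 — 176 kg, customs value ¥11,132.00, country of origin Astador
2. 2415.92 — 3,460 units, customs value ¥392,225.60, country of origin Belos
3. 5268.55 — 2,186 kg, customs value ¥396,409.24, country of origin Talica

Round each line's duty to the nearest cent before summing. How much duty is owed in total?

¥269,686.28

Line 1 (1245.89, Astador, 176 kg, ¥11,132.00):
Base rate for 1245.89 is ¥3.52/kg.
1245.89 has an FTA preferential rate, but origin Astador is not Talica; base rate stands.
Duty = 176 × ¥3.52 = ¥619.52.
Line 2 (2415.92, Belos, 3,460 units, ¥392,225.60):
Base rate for 2415.92 is 20%.
Additional duty on 2415.92 from Belos: +48.6%. Applied ad valorem rate: 20% + 48.6% = 68.6%.
Duty = ¥392,225.60 × 68.6% = ¥269,066.76.
Line 3 (5268.55, Talica, 2,186 kg, ¥396,409.24):
Base rate for 5268.55 is 1%.
Origin Talica qualifies under the Oros–Talica agreement and 5268.55 is covered: preferential rate Free applies instead.
Duty = ¥396,409.24 × 0% = ¥0.00.
Total = ¥619.52 + ¥269,066.76 + ¥0.00 = ¥269,686.28.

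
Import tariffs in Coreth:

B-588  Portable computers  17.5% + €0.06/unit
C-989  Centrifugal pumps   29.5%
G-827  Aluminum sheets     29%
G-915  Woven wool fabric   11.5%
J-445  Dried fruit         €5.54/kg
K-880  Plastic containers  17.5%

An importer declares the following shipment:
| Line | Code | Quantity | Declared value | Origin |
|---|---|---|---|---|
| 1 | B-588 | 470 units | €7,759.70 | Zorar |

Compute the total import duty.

€1,386.15

Line 1 (B-588, Zorar, 470 units, €7,759.70):
Base rate for B-588 is 17.5% + €0.06/unit.
Duty = €7,759.70 × 17.5% + 470 × €0.06 = €1,386.15.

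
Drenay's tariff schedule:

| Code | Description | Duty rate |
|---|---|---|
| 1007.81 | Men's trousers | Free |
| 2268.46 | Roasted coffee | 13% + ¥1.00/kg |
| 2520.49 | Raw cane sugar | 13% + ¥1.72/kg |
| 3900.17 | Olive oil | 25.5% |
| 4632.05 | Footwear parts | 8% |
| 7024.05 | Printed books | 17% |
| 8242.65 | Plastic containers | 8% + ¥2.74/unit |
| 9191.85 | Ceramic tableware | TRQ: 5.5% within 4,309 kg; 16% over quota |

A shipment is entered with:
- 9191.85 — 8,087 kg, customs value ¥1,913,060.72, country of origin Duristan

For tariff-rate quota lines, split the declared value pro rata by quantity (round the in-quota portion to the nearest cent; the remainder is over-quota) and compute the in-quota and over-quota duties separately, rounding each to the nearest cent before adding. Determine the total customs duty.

Line 1 (9191.85, Duristan, 8,087 kg, ¥1,913,060.72):
Code 9191.85 is under a tariff-rate quota (threshold 4,309 kg). In-quota: 4,309 kg at 5.5%; over-quota: 3,778 kg at 16%.
Pro-rata value split: in-quota = ¥1,913,060.72 × 4,309/8,087 = ¥1,019,337.04; over-quota = ¥1,913,060.72 − ¥1,019,337.04 = ¥893,723.68.
In-quota duty = ¥1,019,337.04 × 5.5% = ¥56,063.54. Over-quota duty = ¥893,723.68 × 16% = ¥142,995.79.
Line duty = ¥56,063.54 + ¥142,995.79 = ¥199,059.33.

¥199,059.33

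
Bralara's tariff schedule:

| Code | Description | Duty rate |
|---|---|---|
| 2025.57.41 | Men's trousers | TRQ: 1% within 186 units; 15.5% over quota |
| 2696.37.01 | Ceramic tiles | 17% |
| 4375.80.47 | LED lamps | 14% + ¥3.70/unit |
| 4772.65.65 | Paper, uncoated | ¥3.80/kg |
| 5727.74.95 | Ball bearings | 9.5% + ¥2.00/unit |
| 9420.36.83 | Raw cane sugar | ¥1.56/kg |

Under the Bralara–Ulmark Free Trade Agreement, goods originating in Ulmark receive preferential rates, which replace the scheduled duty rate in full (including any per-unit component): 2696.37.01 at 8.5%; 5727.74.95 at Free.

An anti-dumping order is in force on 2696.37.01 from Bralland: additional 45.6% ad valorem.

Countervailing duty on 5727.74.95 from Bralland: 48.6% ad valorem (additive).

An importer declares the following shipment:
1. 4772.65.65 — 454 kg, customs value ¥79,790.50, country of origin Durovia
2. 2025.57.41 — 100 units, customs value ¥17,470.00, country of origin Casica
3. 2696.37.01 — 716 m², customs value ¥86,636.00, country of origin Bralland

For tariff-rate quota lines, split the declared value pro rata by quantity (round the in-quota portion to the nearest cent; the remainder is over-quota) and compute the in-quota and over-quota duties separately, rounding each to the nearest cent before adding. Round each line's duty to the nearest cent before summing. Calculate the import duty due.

¥56,134.04

Line 1 (4772.65.65, Durovia, 454 kg, ¥79,790.50):
Base rate for 4772.65.65 is ¥3.80/kg.
Duty = 454 × ¥3.80 = ¥1,725.20.
Line 2 (2025.57.41, Casica, 100 units, ¥17,470.00):
Code 2025.57.41 is under a tariff-rate quota (threshold 186 units). Quantity 100 units is within the quota, so the in-quota rate 1% applies to the full value.
Duty = ¥17,470.00 × 1% = ¥174.70.
Line 3 (2696.37.01, Bralland, 716 m², ¥86,636.00):
Base rate for 2696.37.01 is 17%.
2696.37.01 has an FTA preferential rate, but origin Bralland is not Ulmark; base rate stands.
Additional duty on 2696.37.01 from Bralland: +45.6%. Applied ad valorem rate: 17% + 45.6% = 62.6%.
Duty = ¥86,636.00 × 62.6% = ¥54,234.14.
Total = ¥1,725.20 + ¥174.70 + ¥54,234.14 = ¥56,134.04.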